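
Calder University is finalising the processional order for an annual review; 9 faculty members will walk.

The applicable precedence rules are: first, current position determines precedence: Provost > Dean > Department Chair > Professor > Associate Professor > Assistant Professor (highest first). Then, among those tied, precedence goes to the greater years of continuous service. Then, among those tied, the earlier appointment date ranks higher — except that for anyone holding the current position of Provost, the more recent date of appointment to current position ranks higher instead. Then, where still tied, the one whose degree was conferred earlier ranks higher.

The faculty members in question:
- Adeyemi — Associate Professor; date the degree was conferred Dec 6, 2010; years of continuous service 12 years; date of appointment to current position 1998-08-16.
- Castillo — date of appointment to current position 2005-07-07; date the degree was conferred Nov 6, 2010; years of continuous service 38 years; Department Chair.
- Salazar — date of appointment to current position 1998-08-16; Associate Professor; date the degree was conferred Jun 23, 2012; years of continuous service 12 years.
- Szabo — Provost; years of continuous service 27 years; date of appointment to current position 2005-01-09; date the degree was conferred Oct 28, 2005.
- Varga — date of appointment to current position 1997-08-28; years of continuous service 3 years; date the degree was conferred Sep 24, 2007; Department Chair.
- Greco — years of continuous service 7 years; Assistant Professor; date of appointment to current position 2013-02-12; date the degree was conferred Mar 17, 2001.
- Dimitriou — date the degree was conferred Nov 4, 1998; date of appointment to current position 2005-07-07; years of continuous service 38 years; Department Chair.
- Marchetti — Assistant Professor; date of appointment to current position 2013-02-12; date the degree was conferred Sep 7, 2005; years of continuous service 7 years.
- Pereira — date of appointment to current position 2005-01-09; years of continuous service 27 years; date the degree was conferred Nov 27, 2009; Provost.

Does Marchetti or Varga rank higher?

By current position: Szabo and Pereira (Provost); then Dimitriou, Castillo and Varga (Department Chair); then Adeyemi and Salazar (Associate Professor); then Greco and Marchetti (Assistant Professor).
Szabo and Pereira both have years of continuous service 27 years, so the next rule applies.
Szabo and Pereira both have date of appointment to current position 2005-01-09, so the next rule applies.
Among Szabo and Pereira, by date the degree was conferred (earlier first): Szabo (Oct 28, 2005) before Pereira (Nov 27, 2009).
Among Dimitriou, Castillo and Varga, by years of continuous service (higher first): Dimitriou and Castillo (38 years) before Varga (3 years).
Dimitriou and Castillo both have date of appointment to current position 2005-07-07, so the next rule applies.
Among Dimitriou and Castillo, by date the degree was conferred (earlier first): Dimitriou (Nov 4, 1998) before Castillo (Nov 6, 2010).
Adeyemi and Salazar both have years of continuous service 12 years, so the next rule applies.
Adeyemi and Salazar both have date of appointment to current position 1998-08-16, so the next rule applies.
Among Adeyemi and Salazar, by date the degree was conferred (earlier first): Adeyemi (Dec 6, 2010) before Salazar (Jun 23, 2012).
Greco and Marchetti both have years of continuous service 7 years, so the next rule applies.
Greco and Marchetti both have date of appointment to current position 2013-02-12, so the next rule applies.
Among Greco and Marchetti, by date the degree was conferred (earlier first): Greco (Mar 17, 2001) before Marchetti (Sep 7, 2005).
So Varga takes precedence.

Varga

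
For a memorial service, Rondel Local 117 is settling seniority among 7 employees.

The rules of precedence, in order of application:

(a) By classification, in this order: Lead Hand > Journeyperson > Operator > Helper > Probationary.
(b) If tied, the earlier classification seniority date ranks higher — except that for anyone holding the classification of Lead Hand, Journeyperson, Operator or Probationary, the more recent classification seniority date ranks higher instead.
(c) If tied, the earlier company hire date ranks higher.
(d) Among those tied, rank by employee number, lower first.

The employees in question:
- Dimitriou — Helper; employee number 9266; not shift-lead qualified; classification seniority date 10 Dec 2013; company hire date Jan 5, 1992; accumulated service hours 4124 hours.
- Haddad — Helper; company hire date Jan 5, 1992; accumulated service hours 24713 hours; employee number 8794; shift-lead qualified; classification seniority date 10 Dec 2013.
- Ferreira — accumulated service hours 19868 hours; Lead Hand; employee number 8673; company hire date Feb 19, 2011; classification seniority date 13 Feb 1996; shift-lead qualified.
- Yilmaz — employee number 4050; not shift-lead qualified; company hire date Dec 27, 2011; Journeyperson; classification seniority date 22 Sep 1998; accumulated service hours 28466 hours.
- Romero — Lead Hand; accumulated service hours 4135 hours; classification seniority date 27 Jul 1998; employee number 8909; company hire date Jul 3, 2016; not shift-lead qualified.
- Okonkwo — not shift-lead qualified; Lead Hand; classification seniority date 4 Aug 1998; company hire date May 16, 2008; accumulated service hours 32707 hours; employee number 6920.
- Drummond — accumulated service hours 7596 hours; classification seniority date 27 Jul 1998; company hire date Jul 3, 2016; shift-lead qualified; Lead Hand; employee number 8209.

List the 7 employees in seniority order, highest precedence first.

By classification: Okonkwo, Drummond, Romero and Ferreira (Lead Hand); then Yilmaz (Journeyperson); then Haddad and Dimitriou (Helper).
Among Okonkwo, Drummond, Romero and Ferreira, by classification seniority date (later first) (reversed rule for this group): Okonkwo (4 Aug 1998) before Drummond and Romero (27 Jul 1998) before Ferreira (13 Feb 1996).
Drummond and Romero both have company hire date Jul 3, 2016, so the next rule applies.
Among Drummond and Romero, by employee number (lower first): Drummond (8209) before Romero (8909).
Haddad and Dimitriou both have classification seniority date 10 Dec 2013, so the next rule applies.
Haddad and Dimitriou both have company hire date Jan 5, 1992, so the next rule applies.
Among Haddad and Dimitriou, by employee number (lower first): Haddad (8794) before Dimitriou (9266).
Full order: Okonkwo, Drummond, Romero, Ferreira, Yilmaz, Haddad, Dimitriou.

Okonkwo, Drummond, Romero, Ferreira, Yilmaz, Haddad, Dimitriou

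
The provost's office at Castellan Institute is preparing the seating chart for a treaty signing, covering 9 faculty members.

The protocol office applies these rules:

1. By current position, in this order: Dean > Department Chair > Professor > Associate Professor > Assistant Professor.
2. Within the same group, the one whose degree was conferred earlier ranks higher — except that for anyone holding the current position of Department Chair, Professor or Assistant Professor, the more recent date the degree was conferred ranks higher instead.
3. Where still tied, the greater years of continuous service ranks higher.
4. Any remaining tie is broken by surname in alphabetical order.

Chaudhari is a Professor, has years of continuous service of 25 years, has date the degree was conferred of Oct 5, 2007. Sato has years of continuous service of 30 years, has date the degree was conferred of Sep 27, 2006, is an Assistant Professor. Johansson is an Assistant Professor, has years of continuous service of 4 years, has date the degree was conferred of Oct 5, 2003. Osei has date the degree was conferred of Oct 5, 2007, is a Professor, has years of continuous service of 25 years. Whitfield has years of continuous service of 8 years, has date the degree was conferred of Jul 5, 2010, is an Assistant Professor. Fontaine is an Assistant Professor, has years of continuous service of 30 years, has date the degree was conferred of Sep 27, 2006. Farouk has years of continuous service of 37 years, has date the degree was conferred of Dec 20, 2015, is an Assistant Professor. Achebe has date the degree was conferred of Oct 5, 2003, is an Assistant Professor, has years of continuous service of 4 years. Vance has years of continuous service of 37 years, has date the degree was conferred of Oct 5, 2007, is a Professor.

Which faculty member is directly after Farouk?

Whitfield

By current position: Vance, Chaudhari and Osei (Professor); then Farouk, Whitfield, Fontaine, Sato, Achebe and Johansson (Assistant Professor).
Vance, Chaudhari and Osei all have date the degree was conferred Oct 5, 2007, so the next rule applies.
Among Vance, Chaudhari and Osei, by years of continuous service (higher first): Vance (37 years) before Chaudhari and Osei (25 years).
Among Chaudhari and Osei, alphabetically by surname: Chaudhari before Osei.
Among Farouk, Whitfield, Fontaine, Sato, Achebe and Johansson, by date the degree was conferred (later first) (reversed rule for this group): Farouk (Dec 20, 2015) before Whitfield (Jul 5, 2010) before Fontaine and Sato (Sep 27, 2006) before Achebe and Johansson (Oct 5, 2003).
Fontaine and Sato both have years of continuous service 30 years, so the next rule applies.
Among Fontaine and Sato, alphabetically by surname: Fontaine before Sato.
Achebe and Johansson both have years of continuous service 4 years, so the next rule applies.
Among Achebe and Johansson, alphabetically by surname: Achebe before Johansson.
Order: Vance, Chaudhari, Osei, Farouk, Whitfield, Fontaine, Sato, Achebe, Johansson.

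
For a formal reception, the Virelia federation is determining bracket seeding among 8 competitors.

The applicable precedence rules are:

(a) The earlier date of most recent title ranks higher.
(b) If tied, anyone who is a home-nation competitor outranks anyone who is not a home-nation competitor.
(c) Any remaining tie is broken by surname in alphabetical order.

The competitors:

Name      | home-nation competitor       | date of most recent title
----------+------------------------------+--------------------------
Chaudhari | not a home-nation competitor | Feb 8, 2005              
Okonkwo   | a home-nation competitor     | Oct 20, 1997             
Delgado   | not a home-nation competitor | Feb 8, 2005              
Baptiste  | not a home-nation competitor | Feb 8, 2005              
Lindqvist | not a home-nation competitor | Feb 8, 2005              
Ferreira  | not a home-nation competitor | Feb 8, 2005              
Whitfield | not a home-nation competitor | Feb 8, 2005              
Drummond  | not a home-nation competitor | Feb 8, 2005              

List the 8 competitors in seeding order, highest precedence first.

Okonkwo, Baptiste, Chaudhari, Delgado, Drummond, Ferreira, Lindqvist, Whitfield

By date of most recent title (earlier first): Okonkwo (Oct 20, 1997); then Baptiste, Chaudhari, Delgado, Drummond, Ferreira, Lindqvist and Whitfield (each Feb 8, 2005).
Baptiste, Chaudhari, Delgado, Drummond, Ferreira, Lindqvist and Whitfield are each not a home-nation competitor, so the next rule applies.
Among Baptiste, Chaudhari, Delgado, Drummond, Ferreira, Lindqvist and Whitfield, alphabetically by surname: Baptiste before Chaudhari before Delgado before Drummond before Ferreira before Lindqvist before Whitfield.
Full order: Okonkwo, Baptiste, Chaudhari, Delgado, Drummond, Ferreira, Lindqvist, Whitfield.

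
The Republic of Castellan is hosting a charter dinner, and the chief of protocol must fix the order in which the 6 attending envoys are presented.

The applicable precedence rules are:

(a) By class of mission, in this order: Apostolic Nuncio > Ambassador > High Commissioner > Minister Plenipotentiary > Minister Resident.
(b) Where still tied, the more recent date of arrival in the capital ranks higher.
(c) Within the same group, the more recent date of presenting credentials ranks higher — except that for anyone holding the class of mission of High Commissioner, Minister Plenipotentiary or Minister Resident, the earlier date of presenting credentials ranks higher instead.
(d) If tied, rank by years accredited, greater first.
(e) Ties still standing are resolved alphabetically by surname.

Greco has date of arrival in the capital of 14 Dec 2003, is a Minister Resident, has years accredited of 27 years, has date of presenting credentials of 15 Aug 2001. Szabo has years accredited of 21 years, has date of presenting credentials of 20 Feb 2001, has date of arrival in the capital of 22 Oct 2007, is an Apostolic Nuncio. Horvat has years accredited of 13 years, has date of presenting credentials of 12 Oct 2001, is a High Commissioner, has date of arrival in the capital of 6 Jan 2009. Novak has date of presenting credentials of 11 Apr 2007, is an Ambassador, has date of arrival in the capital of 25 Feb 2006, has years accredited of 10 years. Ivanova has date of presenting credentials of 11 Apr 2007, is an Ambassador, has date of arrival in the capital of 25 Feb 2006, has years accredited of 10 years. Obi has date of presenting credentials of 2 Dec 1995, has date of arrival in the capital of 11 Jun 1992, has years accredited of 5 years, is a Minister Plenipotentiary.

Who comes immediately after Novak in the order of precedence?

Horvat

By class of mission: Szabo (Apostolic Nuncio); then Ivanova and Novak (Ambassador); then Horvat (High Commissioner); then Obi (Minister Plenipotentiary); then Greco (Minister Resident).
Ivanova and Novak both have date of arrival in the capital 25 Feb 2006, so the next rule applies.
Ivanova and Novak both have date of presenting credentials 11 Apr 2007, so the next rule applies.
Ivanova and Novak both have years accredited 10 years, so the next rule applies.
Among Ivanova and Novak, alphabetically by surname: Ivanova before Novak.
Order: Szabo, Ivanova, Novak, Horvat, Obi, Greco.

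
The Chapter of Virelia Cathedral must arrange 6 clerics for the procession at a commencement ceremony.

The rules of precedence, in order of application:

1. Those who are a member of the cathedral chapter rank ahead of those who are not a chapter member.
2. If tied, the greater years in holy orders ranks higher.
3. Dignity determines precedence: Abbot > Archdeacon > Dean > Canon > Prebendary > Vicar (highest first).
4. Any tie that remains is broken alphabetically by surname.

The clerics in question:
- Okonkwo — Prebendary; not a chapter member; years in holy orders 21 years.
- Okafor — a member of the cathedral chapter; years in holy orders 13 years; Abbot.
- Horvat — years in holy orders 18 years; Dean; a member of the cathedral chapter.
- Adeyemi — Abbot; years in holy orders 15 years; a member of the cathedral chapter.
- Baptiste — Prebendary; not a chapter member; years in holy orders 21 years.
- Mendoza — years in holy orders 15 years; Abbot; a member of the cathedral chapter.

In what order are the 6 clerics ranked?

By the first rule: Horvat, Adeyemi, Mendoza and Okafor (each a member of the cathedral chapter); then Baptiste and Okonkwo (both not a chapter member).
Among Horvat, Adeyemi, Mendoza and Okafor, by years in holy orders (higher first): Horvat (18 years) before Adeyemi and Mendoza (15 years) before Okafor (13 years).
Adeyemi and Mendoza are each Abbot, so the next rule applies.
Among Adeyemi and Mendoza, alphabetically by surname: Adeyemi before Mendoza.
Baptiste and Okonkwo both have years in holy orders 21 years, so the next rule applies.
Baptiste and Okonkwo are each Prebendary, so the next rule applies.
Among Baptiste and Okonkwo, alphabetically by surname: Baptiste before Okonkwo.
Full order: Horvat, Adeyemi, Mendoza, Okafor, Baptiste, Okonkwo.

Horvat, Adeyemi, Mendoza, Okafor, Baptiste, Okonkwo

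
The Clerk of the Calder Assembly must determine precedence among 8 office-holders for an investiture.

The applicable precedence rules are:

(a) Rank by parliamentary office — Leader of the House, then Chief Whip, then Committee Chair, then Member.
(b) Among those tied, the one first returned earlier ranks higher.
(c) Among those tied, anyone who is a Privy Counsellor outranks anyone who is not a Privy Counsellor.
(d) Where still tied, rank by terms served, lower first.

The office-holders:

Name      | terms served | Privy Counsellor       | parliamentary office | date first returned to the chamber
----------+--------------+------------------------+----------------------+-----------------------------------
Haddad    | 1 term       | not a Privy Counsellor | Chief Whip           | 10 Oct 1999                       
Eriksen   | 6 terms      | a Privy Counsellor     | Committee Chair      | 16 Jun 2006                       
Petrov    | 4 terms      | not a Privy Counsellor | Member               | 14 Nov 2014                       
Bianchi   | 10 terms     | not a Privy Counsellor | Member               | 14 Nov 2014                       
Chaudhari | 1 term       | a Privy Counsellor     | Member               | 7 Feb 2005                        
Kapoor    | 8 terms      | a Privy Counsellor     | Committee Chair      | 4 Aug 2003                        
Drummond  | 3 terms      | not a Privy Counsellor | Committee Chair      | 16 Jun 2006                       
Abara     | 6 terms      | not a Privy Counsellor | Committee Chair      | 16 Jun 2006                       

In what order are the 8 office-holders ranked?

Haddad, Kapoor, Eriksen, Drummond, Abara, Chaudhari, Petrov, Bianchi

By parliamentary office: Haddad (Chief Whip); then Kapoor, Eriksen, Drummond and Abara (Committee Chair); then Chaudhari, Petrov and Bianchi (Member).
Among Kapoor, Eriksen, Drummond and Abara, by date first returned to the chamber (earlier first): Kapoor (4 Aug 2003) before Eriksen, Drummond and Abara (16 Jun 2006).
Among Eriksen, Drummond and Abara, a Privy Counsellor before not a Privy Counsellor: Eriksen (a Privy Counsellor) before Drummond and Abara (not a Privy Counsellor).
Among Drummond and Abara, by terms served (lower first): Drummond (3 terms) before Abara (6 terms).
Among Chaudhari, Petrov and Bianchi, by date first returned to the chamber (earlier first): Chaudhari (7 Feb 2005) before Petrov and Bianchi (14 Nov 2014).
Petrov and Bianchi are each not a Privy Counsellor, so the next rule applies.
Among Petrov and Bianchi, by terms served (lower first): Petrov (4 terms) before Bianchi (10 terms).
Full order: Haddad, Kapoor, Eriksen, Drummond, Abara, Chaudhari, Petrov, Bianchi.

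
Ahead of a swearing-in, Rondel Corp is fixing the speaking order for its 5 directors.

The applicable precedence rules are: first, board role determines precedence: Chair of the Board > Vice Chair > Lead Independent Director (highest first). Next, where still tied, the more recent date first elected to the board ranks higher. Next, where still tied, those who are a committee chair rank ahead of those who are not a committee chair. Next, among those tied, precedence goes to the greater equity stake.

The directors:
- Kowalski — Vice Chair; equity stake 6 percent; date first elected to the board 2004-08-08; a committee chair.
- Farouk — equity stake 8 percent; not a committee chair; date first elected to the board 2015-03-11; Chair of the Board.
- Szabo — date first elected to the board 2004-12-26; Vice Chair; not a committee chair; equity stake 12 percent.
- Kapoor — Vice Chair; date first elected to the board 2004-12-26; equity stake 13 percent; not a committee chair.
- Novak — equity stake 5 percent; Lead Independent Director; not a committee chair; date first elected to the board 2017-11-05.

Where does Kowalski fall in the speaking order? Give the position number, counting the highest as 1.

4

By board role: Farouk (Chair of the Board); then Kapoor, Szabo and Kowalski (Vice Chair); then Novak (Lead Independent Director).
Among Kapoor, Szabo and Kowalski, by date first elected to the board (later first): Kapoor and Szabo (2004-12-26) before Kowalski (2004-08-08).
Kapoor and Szabo are each not a committee chair, so the next rule applies.
Among Kapoor and Szabo, by equity stake (higher first): Kapoor (13 percent) before Szabo (12 percent).
Order: Farouk, Kapoor, Szabo, Kowalski, Novak. So position 4.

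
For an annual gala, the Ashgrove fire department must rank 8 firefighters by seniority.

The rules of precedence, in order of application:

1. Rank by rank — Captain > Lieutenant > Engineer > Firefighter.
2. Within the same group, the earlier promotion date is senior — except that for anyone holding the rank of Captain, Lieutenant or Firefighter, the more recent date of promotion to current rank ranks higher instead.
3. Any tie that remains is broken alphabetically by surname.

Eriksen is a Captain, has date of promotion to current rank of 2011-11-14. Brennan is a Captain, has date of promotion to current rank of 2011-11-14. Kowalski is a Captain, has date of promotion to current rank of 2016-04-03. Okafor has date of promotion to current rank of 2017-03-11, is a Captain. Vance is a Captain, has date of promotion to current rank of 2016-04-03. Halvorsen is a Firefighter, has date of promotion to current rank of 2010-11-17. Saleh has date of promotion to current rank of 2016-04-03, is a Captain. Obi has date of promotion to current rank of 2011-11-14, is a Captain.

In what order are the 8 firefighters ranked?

By rank: Okafor, Kowalski, Saleh, Vance, Brennan, Eriksen and Obi (Captain); then Halvorsen (Firefighter).
Among Okafor, Kowalski, Saleh, Vance, Brennan, Eriksen and Obi, by date of promotion to current rank (later first) (reversed rule for this group): Okafor (2017-03-11) before Kowalski, Saleh and Vance (2016-04-03) before Brennan, Eriksen and Obi (2011-11-14).
Among Kowalski, Saleh and Vance, alphabetically by surname: Kowalski before Saleh before Vance.
Among Brennan, Eriksen and Obi, alphabetically by surname: Brennan before Eriksen before Obi.
Full order: Okafor, Kowalski, Saleh, Vance, Brennan, Eriksen, Obi, Halvorsen.

Okafor, Kowalski, Saleh, Vance, Brennan, Eriksen, Obi, Halvorsen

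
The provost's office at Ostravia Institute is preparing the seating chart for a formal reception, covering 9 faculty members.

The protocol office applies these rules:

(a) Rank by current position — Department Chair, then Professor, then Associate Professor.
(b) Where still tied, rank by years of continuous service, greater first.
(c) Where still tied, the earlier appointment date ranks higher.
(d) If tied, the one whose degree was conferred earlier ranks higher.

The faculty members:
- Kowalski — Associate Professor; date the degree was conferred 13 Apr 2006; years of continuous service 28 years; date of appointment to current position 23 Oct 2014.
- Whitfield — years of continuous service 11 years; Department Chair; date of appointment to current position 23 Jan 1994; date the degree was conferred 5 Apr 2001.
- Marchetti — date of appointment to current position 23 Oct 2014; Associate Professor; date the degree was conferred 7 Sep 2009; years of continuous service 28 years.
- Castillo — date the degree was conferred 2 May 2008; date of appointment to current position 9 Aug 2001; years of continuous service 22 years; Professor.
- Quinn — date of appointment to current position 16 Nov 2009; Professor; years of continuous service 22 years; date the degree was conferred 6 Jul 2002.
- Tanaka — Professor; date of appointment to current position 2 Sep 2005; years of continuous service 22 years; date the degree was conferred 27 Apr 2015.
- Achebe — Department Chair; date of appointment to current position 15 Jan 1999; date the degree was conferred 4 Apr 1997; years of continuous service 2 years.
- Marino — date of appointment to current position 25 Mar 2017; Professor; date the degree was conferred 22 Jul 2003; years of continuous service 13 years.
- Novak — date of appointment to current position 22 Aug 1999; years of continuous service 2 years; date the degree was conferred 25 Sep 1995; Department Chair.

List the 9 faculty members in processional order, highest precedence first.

By current position: Whitfield, Achebe and Novak (Department Chair); then Castillo, Tanaka, Quinn and Marino (Professor); then Kowalski and Marchetti (Associate Professor).
Among Whitfield, Achebe and Novak, by years of continuous service (higher first): Whitfield (11 years) before Achebe and Novak (2 years).
Among Achebe and Novak, by date of appointment to current position (earlier first): Achebe (15 Jan 1999) before Novak (22 Aug 1999).
Among Castillo, Tanaka, Quinn and Marino, by years of continuous service (higher first): Castillo, Tanaka and Quinn (22 years) before Marino (13 years).
Among Castillo, Tanaka and Quinn, by date of appointment to current position (earlier first): Castillo (9 Aug 2001) before Tanaka (2 Sep 2005) before Quinn (16 Nov 2009).
Kowalski and Marchetti both have years of continuous service 28 years, so the next rule applies.
Kowalski and Marchetti both have date of appointment to current position 23 Oct 2014, so the next rule applies.
Among Kowalski and Marchetti, by date the degree was conferred (earlier first): Kowalski (13 Apr 2006) before Marchetti (7 Sep 2009).
Full order: Whitfield, Achebe, Novak, Castillo, Tanaka, Quinn, Marino, Kowalski, Marchetti.

Whitfield, Achebe, Novak, Castillo, Tanaka, Quinn, Marino, Kowalski, Marchetti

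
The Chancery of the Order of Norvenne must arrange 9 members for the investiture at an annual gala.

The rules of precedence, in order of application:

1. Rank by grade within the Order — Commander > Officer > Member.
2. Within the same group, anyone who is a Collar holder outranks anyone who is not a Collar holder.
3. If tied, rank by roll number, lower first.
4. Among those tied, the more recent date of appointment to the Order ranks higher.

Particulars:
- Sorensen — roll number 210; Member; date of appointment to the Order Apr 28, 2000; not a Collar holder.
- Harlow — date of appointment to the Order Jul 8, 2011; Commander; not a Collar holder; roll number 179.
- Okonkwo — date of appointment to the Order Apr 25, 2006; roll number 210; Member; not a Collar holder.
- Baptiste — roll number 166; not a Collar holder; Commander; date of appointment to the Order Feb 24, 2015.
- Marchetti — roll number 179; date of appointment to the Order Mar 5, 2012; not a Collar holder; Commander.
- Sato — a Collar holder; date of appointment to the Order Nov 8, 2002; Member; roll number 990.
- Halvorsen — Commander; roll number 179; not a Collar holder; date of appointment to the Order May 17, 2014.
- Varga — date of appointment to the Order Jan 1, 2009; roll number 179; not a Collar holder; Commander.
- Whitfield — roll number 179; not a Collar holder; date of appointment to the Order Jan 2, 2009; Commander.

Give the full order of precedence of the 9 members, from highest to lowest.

Baptiste, Halvorsen, Marchetti, Harlow, Whitfield, Varga, Sato, Okonkwo, Sorensen

By grade within the Order: Baptiste, Halvorsen, Marchetti, Harlow, Whitfield and Varga (Commander); then Sato, Okonkwo and Sorensen (Member).
Baptiste, Halvorsen, Marchetti, Harlow, Whitfield and Varga are each not a Collar holder, so the next rule applies.
Among Baptiste, Halvorsen, Marchetti, Harlow, Whitfield and Varga, by roll number (lower first): Baptiste (166) before Halvorsen, Marchetti, Harlow, Whitfield and Varga (179).
Among Halvorsen, Marchetti, Harlow, Whitfield and Varga, by date of appointment to the Order (later first): Halvorsen (May 17, 2014) before Marchetti (Mar 5, 2012) before Harlow (Jul 8, 2011) before Whitfield (Jan 2, 2009) before Varga (Jan 1, 2009).
Among Sato, Okonkwo and Sorensen, a Collar holder before not a Collar holder: Sato (a Collar holder) before Okonkwo and Sorensen (not a Collar holder).
Okonkwo and Sorensen both have roll number 210, so the next rule applies.
Among Okonkwo and Sorensen, by date of appointment to the Order (later first): Okonkwo (Apr 25, 2006) before Sorensen (Apr 28, 2000).
Full order: Baptiste, Halvorsen, Marchetti, Harlow, Whitfield, Varga, Sato, Okonkwo, Sorensen.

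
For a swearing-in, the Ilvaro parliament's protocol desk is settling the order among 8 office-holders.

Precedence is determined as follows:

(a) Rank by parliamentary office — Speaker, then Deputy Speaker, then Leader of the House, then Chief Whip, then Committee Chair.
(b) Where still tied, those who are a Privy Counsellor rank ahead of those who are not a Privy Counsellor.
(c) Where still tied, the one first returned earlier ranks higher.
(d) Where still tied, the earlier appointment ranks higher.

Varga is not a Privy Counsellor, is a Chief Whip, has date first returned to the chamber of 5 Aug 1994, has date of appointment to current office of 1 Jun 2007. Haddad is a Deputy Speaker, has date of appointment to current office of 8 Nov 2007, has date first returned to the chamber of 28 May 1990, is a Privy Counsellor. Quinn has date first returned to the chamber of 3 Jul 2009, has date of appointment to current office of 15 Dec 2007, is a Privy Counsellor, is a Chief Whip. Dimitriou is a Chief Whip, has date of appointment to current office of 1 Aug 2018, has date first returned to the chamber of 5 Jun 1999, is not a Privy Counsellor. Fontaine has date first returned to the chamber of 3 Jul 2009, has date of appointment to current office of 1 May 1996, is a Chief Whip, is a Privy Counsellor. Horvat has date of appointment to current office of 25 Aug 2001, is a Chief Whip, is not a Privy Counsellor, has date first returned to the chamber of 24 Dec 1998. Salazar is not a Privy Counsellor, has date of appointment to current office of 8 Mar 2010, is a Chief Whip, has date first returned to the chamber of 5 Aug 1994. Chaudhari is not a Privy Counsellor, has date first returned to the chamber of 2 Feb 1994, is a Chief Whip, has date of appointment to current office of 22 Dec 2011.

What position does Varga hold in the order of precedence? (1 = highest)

5

By parliamentary office: Haddad (Deputy Speaker); then Fontaine, Quinn, Chaudhari, Varga, Salazar, Horvat and Dimitriou (Chief Whip).
Among Fontaine, Quinn, Chaudhari, Varga, Salazar, Horvat and Dimitriou, a Privy Counsellor before not a Privy Counsellor: Fontaine and Quinn (a Privy Counsellor) before Chaudhari, Varga, Salazar, Horvat and Dimitriou (not a Privy Counsellor).
Fontaine and Quinn both have date first returned to the chamber 3 Jul 2009, so the next rule applies.
Among Fontaine and Quinn, by date of appointment to current office (earlier first): Fontaine (1 May 1996) before Quinn (15 Dec 2007).
Among Chaudhari, Varga, Salazar, Horvat and Dimitriou, by date first returned to the chamber (earlier first): Chaudhari (2 Feb 1994) before Varga and Salazar (5 Aug 1994) before Horvat (24 Dec 1998) before Dimitriou (5 Jun 1999).
Among Varga and Salazar, by date of appointment to current office (earlier first): Varga (1 Jun 2007) before Salazar (8 Mar 2010).
Order: Haddad, Fontaine, Quinn, Chaudhari, Varga, Salazar, Horvat, Dimitriou. So position 5.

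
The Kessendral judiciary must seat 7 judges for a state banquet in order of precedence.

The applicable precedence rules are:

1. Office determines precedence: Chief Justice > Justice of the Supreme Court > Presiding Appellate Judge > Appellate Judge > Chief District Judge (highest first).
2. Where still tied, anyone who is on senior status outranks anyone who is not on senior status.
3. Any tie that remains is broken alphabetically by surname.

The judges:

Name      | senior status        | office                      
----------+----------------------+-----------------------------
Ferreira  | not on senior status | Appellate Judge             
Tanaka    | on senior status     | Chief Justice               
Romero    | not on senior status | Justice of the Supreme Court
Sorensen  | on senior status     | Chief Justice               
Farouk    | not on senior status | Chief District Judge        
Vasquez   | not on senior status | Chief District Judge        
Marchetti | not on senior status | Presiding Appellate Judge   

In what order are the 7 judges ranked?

By office: Sorensen and Tanaka (Chief Justice); then Romero (Justice of the Supreme Court); then Marchetti (Presiding Appellate Judge); then Ferreira (Appellate Judge); then Farouk and Vasquez (Chief District Judge).
Sorensen and Tanaka are each on senior status, so the next rule applies.
Among Sorensen and Tanaka, alphabetically by surname: Sorensen before Tanaka.
Farouk and Vasquez are each not on senior status, so the next rule applies.
Among Farouk and Vasquez, alphabetically by surname: Farouk before Vasquez.
Full order: Sorensen, Tanaka, Romero, Marchetti, Ferreira, Farouk, Vasquez.

Sorensen, Tanaka, Romero, Marchetti, Ferreira, Farouk, Vasquez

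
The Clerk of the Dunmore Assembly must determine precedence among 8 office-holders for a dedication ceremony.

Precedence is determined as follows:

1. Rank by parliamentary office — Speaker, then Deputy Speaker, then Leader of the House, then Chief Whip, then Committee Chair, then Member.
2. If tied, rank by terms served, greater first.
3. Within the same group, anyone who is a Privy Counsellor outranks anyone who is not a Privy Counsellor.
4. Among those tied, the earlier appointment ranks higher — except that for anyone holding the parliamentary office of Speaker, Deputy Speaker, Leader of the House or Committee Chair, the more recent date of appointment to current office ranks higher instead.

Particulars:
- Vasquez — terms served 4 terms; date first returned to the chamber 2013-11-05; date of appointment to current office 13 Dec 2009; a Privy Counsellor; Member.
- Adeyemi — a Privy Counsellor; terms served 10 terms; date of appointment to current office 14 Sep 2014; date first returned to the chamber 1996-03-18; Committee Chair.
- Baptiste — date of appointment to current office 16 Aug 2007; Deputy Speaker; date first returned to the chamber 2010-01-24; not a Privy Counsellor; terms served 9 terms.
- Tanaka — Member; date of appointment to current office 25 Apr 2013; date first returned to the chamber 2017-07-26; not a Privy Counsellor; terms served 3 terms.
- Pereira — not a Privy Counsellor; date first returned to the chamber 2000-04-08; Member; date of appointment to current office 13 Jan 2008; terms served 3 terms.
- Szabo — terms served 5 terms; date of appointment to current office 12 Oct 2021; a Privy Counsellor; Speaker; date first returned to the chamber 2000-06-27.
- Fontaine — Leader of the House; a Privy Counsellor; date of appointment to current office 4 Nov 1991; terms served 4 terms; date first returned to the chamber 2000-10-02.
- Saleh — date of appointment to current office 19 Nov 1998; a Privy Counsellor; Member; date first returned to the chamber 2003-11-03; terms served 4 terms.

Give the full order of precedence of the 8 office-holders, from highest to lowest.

Szabo, Baptiste, Fontaine, Adeyemi, Saleh, Vasquez, Pereira, Tanaka

By parliamentary office: Szabo (Speaker); then Baptiste (Deputy Speaker); then Fontaine (Leader of the House); then Adeyemi (Committee Chair); then Saleh, Vasquez, Pereira and Tanaka (Member).
Among Saleh, Vasquez, Pereira and Tanaka, by terms served (higher first): Saleh and Vasquez (4 terms) before Pereira and Tanaka (3 terms).
Saleh and Vasquez are each a Privy Counsellor, so the next rule applies.
Among Saleh and Vasquez, by date of appointment to current office (earlier first): Saleh (19 Nov 1998) before Vasquez (13 Dec 2009).
Pereira and Tanaka are each not a Privy Counsellor, so the next rule applies.
Among Pereira and Tanaka, by date of appointment to current office (earlier first): Pereira (13 Jan 2008) before Tanaka (25 Apr 2013).
Full order: Szabo, Baptiste, Fontaine, Adeyemi, Saleh, Vasquez, Pereira, Tanaka.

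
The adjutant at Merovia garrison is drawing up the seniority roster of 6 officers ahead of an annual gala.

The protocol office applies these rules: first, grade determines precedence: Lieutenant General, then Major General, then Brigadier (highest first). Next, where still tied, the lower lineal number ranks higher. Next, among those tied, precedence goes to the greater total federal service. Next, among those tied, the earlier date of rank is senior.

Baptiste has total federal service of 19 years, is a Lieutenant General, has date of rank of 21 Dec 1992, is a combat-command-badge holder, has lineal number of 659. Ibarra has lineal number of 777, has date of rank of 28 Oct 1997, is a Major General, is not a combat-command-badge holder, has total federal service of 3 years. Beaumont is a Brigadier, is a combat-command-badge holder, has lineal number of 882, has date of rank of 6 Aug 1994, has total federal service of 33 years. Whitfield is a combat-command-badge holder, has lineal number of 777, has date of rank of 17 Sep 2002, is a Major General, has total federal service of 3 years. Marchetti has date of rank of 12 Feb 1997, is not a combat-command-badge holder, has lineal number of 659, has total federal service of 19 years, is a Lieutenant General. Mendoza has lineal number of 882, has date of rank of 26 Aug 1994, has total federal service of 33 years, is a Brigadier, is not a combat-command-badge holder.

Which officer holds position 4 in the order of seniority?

Whitfield

By grade: Baptiste and Marchetti (Lieutenant General); then Ibarra and Whitfield (Major General); then Beaumont and Mendoza (Brigadier).
Baptiste and Marchetti both have lineal number 659, so the next rule applies.
Baptiste and Marchetti both have total federal service 19 years, so the next rule applies.
Among Baptiste and Marchetti, by date of rank (earlier first): Baptiste (21 Dec 1992) before Marchetti (12 Feb 1997).
Ibarra and Whitfield both have lineal number 777, so the next rule applies.
Ibarra and Whitfield both have total federal service 3 years, so the next rule applies.
Among Ibarra and Whitfield, by date of rank (earlier first): Ibarra (28 Oct 1997) before Whitfield (17 Sep 2002).
Beaumont and Mendoza both have lineal number 882, so the next rule applies.
Beaumont and Mendoza both have total federal service 33 years, so the next rule applies.
Among Beaumont and Mendoza, by date of rank (earlier first): Beaumont (6 Aug 1994) before Mendoza (26 Aug 1994).
Order: Baptiste, Marchetti, Ibarra, Whitfield, Beaumont, Mendoza.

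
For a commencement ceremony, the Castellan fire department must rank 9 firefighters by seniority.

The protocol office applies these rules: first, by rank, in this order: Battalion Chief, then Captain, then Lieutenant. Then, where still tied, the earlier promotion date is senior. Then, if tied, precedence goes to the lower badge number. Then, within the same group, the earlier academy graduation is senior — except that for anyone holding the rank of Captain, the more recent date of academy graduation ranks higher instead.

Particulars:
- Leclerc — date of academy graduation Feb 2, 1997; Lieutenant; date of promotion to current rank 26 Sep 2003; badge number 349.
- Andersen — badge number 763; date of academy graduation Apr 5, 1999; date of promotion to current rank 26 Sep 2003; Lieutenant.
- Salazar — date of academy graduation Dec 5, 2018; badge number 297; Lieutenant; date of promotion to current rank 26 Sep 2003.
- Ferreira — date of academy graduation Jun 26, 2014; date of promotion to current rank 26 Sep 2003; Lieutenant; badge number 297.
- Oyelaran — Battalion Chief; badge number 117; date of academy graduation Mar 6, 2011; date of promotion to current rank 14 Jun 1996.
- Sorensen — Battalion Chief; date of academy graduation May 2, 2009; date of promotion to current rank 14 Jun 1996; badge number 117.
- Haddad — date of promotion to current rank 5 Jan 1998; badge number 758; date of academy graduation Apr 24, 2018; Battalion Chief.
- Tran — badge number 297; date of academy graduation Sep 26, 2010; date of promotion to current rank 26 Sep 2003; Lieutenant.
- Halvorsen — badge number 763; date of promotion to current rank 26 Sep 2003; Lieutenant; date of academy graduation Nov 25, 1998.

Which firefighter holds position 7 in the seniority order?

Leclerc

By rank: Sorensen, Oyelaran and Haddad (Battalion Chief); then Tran, Ferreira, Salazar, Leclerc, Halvorsen and Andersen (Lieutenant).
Among Sorensen, Oyelaran and Haddad, by date of promotion to current rank (earlier first): Sorensen and Oyelaran (14 Jun 1996) before Haddad (5 Jan 1998).
Sorensen and Oyelaran both have badge number 117, so the next rule applies.
Among Sorensen and Oyelaran, by date of academy graduation (earlier first): Sorensen (May 2, 2009) before Oyelaran (Mar 6, 2011).
Tran, Ferreira, Salazar, Leclerc, Halvorsen and Andersen all have date of promotion to current rank 26 Sep 2003, so the next rule applies.
Among Tran, Ferreira, Salazar, Leclerc, Halvorsen and Andersen, by badge number (lower first): Tran, Ferreira and Salazar (297) before Leclerc (349) before Halvorsen and Andersen (763).
Among Tran, Ferreira and Salazar, by date of academy graduation (earlier first): Tran (Sep 26, 2010) before Ferreira (Jun 26, 2014) before Salazar (Dec 5, 2018).
Among Halvorsen and Andersen, by date of academy graduation (earlier first): Halvorsen (Nov 25, 1998) before Andersen (Apr 5, 1999).
Order: Sorensen, Oyelaran, Haddad, Tran, Ferreira, Salazar, Leclerc, Halvorsen, Andersen.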